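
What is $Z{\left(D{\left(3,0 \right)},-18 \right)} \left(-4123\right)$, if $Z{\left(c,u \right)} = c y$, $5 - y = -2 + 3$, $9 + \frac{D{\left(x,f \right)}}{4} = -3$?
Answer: $791616$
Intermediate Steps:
$D{\left(x,f \right)} = -48$ ($D{\left(x,f \right)} = -36 + 4 \left(-3\right) = -36 - 12 = -48$)
$y = 4$ ($y = 5 - \left(-2 + 3\right) = 5 - 1 = 4$)
$Z{\left(c,u \right)} = 4 c$ ($Z{\left(c,u \right)} = c 4 = 4 c$)
$Z{\left(D{\left(3,0 \right)},-18 \right)} \left(-4123\right) = 4 \left(-48\right) \left(-4123\right) = \left(-192\right) \left(-4123\right) = 791616$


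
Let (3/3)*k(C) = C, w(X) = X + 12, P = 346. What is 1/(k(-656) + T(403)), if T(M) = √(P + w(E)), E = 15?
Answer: -656/429963 - √373/429963 ≈ -0.0015706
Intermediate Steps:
w(X) = 12 + X
k(C) = C
T(M) = √373 (T(M) = √(346 + (12 + 15)) = √(346 + 27) = √373)
1/(k(-656) + T(403)) = 1/(-656 + √373)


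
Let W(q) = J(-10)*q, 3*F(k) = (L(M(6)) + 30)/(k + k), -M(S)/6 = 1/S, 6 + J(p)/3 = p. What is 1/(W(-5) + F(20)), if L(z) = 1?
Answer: 120/28831 ≈ 0.0041622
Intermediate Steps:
J(p) = -18 + 3*p
M(S) = -6/S
F(k) = 31/(6*k) (F(k) = ((1 + 30)/(k + k))/3 = (31/((2*k)))/3 = (31*(1/(2*k)))/3 = (31/(2*k))/3 = 31/(6*k))
W(q) = -48*q (W(q) = (-18 + 3*(-10))*q = (-18 - 30)*q = -48*q)
1/(W(-5) + F(20)) = 1/(-48*(-5) + (31/6)/20) = 1/(240 + (31/6)*(1/20)) = 1/(240 + 31/120) = 1/(28831/120) = 120/28831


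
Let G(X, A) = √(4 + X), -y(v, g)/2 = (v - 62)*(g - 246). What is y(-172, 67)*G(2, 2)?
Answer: -83772*√6 ≈ -2.0520e+5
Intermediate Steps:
y(v, g) = -2*(-246 + g)*(-62 + v) (y(v, g) = -2*(v - 62)*(g - 246) = -2*(-62 + v)*(-246 + g) = -2*(-246 + g)*(-62 + v))
y(-172, 67)*G(2, 2) = (-30504 + 124*67 + 492*(-172) - 2*67*(-172))*√(4 + 2) = (-30504 + 8308 - 84624 + 23048)*√6 = -83772*√6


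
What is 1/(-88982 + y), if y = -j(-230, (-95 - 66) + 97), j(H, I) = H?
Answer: -1/88752 ≈ -1.1267e-5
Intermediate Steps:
y = 230 (y = -1*(-230) = 230)
1/(-88982 + y) = 1/(-88982 + 230) = 1/(-88752) = -1/88752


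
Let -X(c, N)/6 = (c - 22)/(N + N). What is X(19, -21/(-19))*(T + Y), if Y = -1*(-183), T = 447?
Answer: 5130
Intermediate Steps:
X(c, N) = -3*(-22 + c)/N (X(c, N) = -6*(c - 22)/(N + N) = -6*(-22 + c)/(2*N) = -6*(-22 + c)*1/(2*N) = -3*(-22 + c)/N)
Y = 183
X(19, -21/(-19))*(T + Y) = (3*(22 - 1*19)/((-21/(-19))))*(447 + 183) = (3*(22 - 19)/((-21*(-1/19))))*630 = (3*3/(21/19))*630 = (3*(19/21)*3)*630 = (57/7)*630 = 5130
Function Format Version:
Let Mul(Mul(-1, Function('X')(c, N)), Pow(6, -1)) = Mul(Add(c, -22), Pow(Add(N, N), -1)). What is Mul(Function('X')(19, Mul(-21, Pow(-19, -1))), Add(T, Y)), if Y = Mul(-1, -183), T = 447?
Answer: 5130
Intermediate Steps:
Function('X')(c, N) = Mul(-3, Pow(N, -1), Add(-22, c)) (Function('X')(c, N) = Mul(-6, Mul(Add(c, -22), Pow(Add(N, N), -1))) = Mul(-6, Mul(Add(-22, c), Pow(Mul(2, N), -1))) = Mul(-6, Mul(Add(-22, c), Mul(Rational(1, 2), Pow(N, -1)))) = Mul(-6, Mul(Rational(1, 2), Pow(N, -1), Add(-22, c))) = Mul(-3, Pow(N, -1), Add(-22, c)))
Y = 183
Mul(Function('X')(19, Mul(-21, Pow(-19, -1))), Add(T, Y)) = Mul(Mul(3, Pow(Mul(-21, Pow(-19, -1)), -1), Add(22, Mul(-1, 19))), Add(447, 183)) = Mul(Mul(3, Pow(Mul(-21, Rational(-1, 19)), -1), Add(22, -19)), 630) = Mul(Mul(3, Pow(Rational(21, 19), -1), 3), 630) = Mul(Mul(3, Rational(19, 21), 3), 630) = Mul(Rational(57, 7), 630) = 5130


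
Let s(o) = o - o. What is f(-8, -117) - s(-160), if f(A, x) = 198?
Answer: 198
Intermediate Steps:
s(o) = 0
f(-8, -117) - s(-160) = 198 - 1*0 = 198 + 0 = 198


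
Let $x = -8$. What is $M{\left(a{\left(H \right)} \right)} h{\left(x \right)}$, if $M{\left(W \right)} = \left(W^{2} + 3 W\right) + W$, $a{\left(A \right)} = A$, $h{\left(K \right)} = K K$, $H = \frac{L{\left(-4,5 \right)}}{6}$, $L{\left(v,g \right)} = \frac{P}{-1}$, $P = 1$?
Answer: $- \frac{368}{9} \approx -40.889$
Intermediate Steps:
$L{\left(v,g \right)} = -1$ ($L{\left(v,g \right)} = 1 \frac{1}{-1} = 1 \left(-1\right) = -1$)
$H = - \frac{1}{6} \approx -0.16667$
$h{\left(K \right)} = K^{2}$
$M{\left(W \right)} = W^{2} + 4 W$
$M{\left(a{\left(H \right)} \right)} h{\left(x \right)} = - \frac{4 - \frac{1}{6}}{6} \left(-8\right)^{2} = \left(- \frac{1}{6}\right) \frac{23}{6} \cdot 64 = \left(- \frac{23}{36}\right) 64 = - \frac{368}{9}$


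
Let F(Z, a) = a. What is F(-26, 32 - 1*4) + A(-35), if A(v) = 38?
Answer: 66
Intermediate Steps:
F(-26, 32 - 1*4) + A(-35) = (32 - 1*4) + 38 = (32 - 4) + 38 = 28 + 38 = 66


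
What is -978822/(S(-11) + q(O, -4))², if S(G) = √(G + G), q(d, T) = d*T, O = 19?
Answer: -978822/(76 - I*√22)² ≈ -167.54 - 20.759*I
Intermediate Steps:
q(d, T) = T*d
S(G) = √2*√G (S(G) = √(2*G) = √2*√G)
-978822/(S(-11) + q(O, -4))² = -978822/(√2*√(-11) - 4*19)² = -978822/(√2*(I*√11) - 76)² = -978822/(I*√22 - 76)² = -978822/(-76 + I*√22)²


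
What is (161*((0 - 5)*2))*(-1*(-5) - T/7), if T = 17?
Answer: -4140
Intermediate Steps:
(161*((0 - 5)*2))*(-1*(-5) - T/7) = (161*((0 - 5)*2))*(-1*(-5) - 17/7) = (161*(-5*2))*(5 - 17/7) = (161*(-10))*(5 - 1*17/7) = -1610*(5 - 17/7) = -1610*18/7 = -4140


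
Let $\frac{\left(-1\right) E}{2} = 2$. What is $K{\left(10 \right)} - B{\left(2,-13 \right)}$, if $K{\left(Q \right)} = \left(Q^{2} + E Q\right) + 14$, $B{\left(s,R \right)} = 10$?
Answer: $64$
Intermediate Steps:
$E = -4$ ($E = \left(-2\right) 2 = -4$)
$K{\left(Q \right)} = 14 + Q^{2} - 4 Q$ ($K{\left(Q \right)} = \left(Q^{2} - 4 Q\right) + 14 = 14 + Q^{2} - 4 Q$)
$K{\left(10 \right)} - B{\left(2,-13 \right)} = \left(14 + 10^{2} - 40\right) - 10 = \left(14 + 100 - 40\right) - 10 = 74 - 10 = 64$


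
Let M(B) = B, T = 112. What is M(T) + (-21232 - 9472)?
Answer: -30592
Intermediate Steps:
M(T) + (-21232 - 9472) = 112 + (-21232 - 9472) = 112 - 30704 = -30592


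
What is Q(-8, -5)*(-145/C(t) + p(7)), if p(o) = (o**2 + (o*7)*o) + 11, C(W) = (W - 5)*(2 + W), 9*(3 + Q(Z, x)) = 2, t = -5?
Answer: -59725/54 ≈ -1106.0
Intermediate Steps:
Q(Z, x) = -25/9 (Q(Z, x) = -3 + (1/9)*2 = -3 + 2/9 = -25/9)
C(W) = (-5 + W)*(2 + W)
p(o) = 11 + 8*o**2 (p(o) = (o**2 + (7*o)*o) + 11 = (o**2 + 7*o**2) + 11 = 8*o**2 + 11 = 11 + 8*o**2)
Q(-8, -5)*(-145/C(t) + p(7)) = -25*(-145/(-10 + (-5)**2 - 3*(-5)) + (11 + 8*7**2))/9 = -25*(-145/(-10 + 25 + 15) + (11 + 8*49))/9 = -25*(-145/30 + (11 + 392))/9 = -25*(-145*1/30 + 403)/9 = -25*(-29/6 + 403)/9 = -25/9*2389/6 = -59725/54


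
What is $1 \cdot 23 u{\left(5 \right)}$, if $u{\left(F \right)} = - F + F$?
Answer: $0$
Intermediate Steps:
$u{\left(F \right)} = 0$
$1 \cdot 23 u{\left(5 \right)} = 1 \cdot 23 \cdot 0 = 23 \cdot 0 = 0$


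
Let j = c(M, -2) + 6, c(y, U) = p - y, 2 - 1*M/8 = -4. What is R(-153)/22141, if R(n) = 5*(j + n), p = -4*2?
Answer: -145/3163 ≈ -0.045843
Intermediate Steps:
M = 48 (M = 16 - 8*(-4) = 16 + 32 = 48)
p = -8
c(y, U) = -8 - y
j = -50 (j = (-8 - 1*48) + 6 = (-8 - 48) + 6 = -56 + 6 = -50)
R(n) = -250 + 5*n (R(n) = 5*(-50 + n) = -250 + 5*n)
R(-153)/22141 = (-250 + 5*(-153))/22141 = (-250 - 765)*(1/22141) = -1015*1/22141 = -145/3163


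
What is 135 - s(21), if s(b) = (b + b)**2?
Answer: -1629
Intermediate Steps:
s(b) = 4*b**2 (s(b) = (2*b)**2 = 4*b**2)
135 - s(21) = 135 - 4*21**2 = 135 - 4*441 = 135 - 1*1764 = 135 - 1764 = -1629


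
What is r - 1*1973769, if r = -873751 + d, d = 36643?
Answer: -2810877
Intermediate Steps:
r = -837108 (r = -873751 + 36643 = -837108)
r - 1*1973769 = -837108 - 1*1973769 = -837108 - 1973769 = -2810877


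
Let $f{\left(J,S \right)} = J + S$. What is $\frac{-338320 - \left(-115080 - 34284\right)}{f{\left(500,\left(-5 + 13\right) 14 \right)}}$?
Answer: $- \frac{47239}{153} \approx -308.75$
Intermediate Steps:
$\frac{-338320 - \left(-115080 - 34284\right)}{f{\left(500,\left(-5 + 13\right) 14 \right)}} = \frac{-338320 - \left(-115080 - 34284\right)}{500 + \left(-5 + 13\right) 14} = \frac{-338320 - -149364}{500 + 8 \cdot 14} = \frac{-338320 + 149364}{500 + 112} = - \frac{188956}{612} = \left(-188956\right) \frac{1}{612} = - \frac{47239}{153}$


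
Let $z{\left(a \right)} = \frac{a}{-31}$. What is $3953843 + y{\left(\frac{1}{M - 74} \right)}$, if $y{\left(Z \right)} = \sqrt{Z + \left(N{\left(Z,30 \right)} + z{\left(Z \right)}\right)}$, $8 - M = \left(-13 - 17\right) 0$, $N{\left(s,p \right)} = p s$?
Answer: $3953843 + \frac{4 i \sqrt{3410}}{341} \approx 3.9538 \cdot 10^{6} + 0.68499 i$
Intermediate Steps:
$z{\left(a \right)} = - \frac{a}{31}$ ($z{\left(a \right)} = a \left(- \frac{1}{31}\right) = - \frac{a}{31}$)
$M = 8$ ($M = 8 - \left(-13 - 17\right) 0 = 8 - \left(-30\right) 0 = 8 - 0 = 8 + 0 = 8$)
$y{\left(Z \right)} = \frac{8 \sqrt{465} \sqrt{Z}}{31}$ ($y{\left(Z \right)} = \sqrt{Z + \left(30 Z - \frac{Z}{31}\right)} = \sqrt{Z + \frac{929 Z}{31}} = \sqrt{\frac{960 Z}{31}} = \frac{8 \sqrt{465} \sqrt{Z}}{31}$)
$3953843 + y{\left(\frac{1}{M - 74} \right)} = 3953843 + \frac{8 \sqrt{465} \sqrt{\frac{1}{8 - 74}}}{31} = 3953843 + \frac{8 \sqrt{465} \sqrt{\frac{1}{-66}}}{31} = 3953843 + \frac{8 \sqrt{465} \sqrt{- \frac{1}{66}}}{31} = 3953843 + \frac{8 \sqrt{465} \frac{i \sqrt{66}}{66}}{31} = 3953843 + \frac{4 i \sqrt{3410}}{341}$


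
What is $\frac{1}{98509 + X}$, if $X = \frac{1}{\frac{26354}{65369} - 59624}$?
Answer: $\frac{3897534902}{383942265595749} \approx 1.0151 \cdot 10^{-5}$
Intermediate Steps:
$X = - \frac{65369}{3897534902}$ ($X = \frac{1}{26354 \cdot \frac{1}{65369} - 59624} = \frac{1}{\frac{26354}{65369} - 59624} = \frac{1}{- \frac{3897534902}{65369}} = - \frac{65369}{3897534902} \approx -1.6772 \cdot 10^{-5}$)
$\frac{1}{98509 + X} = \frac{1}{98509 - \frac{65369}{3897534902}} = \frac{1}{\frac{383942265595749}{3897534902}} = \frac{3897534902}{383942265595749}$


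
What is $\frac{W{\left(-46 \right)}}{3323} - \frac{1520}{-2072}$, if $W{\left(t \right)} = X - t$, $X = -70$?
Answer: $\frac{625154}{860657} \approx 0.72637$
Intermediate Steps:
$W{\left(t \right)} = -70 - t$
$\frac{W{\left(-46 \right)}}{3323} - \frac{1520}{-2072} = \frac{-70 - -46}{3323} - \frac{1520}{-2072} = \left(-70 + 46\right) \frac{1}{3323} - - \frac{190}{259} = \left(-24\right) \frac{1}{3323} + \frac{190}{259} = - \frac{24}{3323} + \frac{190}{259} = \frac{625154}{860657}$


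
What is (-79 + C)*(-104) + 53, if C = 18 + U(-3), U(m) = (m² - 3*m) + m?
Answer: 4837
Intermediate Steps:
U(m) = m² - 2*m
C = 33 (C = 18 - 3*(-2 - 3) = 18 - 3*(-5) = 18 + 15 = 33)
(-79 + C)*(-104) + 53 = (-79 + 33)*(-104) + 53 = -46*(-104) + 53 = 4784 + 53 = 4837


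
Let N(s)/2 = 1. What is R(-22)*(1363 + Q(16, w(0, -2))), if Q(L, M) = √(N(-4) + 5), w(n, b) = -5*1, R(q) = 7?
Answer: 9541 + 7*√7 ≈ 9559.5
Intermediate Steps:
N(s) = 2 (N(s) = 2*1 = 2)
w(n, b) = -5
Q(L, M) = √7 (Q(L, M) = √(2 + 5) = √7)
R(-22)*(1363 + Q(16, w(0, -2))) = 7*(1363 + √7) = 9541 + 7*√7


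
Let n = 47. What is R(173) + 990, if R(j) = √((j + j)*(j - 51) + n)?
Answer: 990 + √42259 ≈ 1195.6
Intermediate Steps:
R(j) = √(47 + 2*j*(-51 + j)) (R(j) = √((j + j)*(j - 51) + 47) = √((2*j)*(-51 + j) + 47) = √(2*j*(-51 + j) + 47) = √(47 + 2*j*(-51 + j)))
R(173) + 990 = √(47 - 102*173 + 2*173²) + 990 = √(47 - 17646 + 2*29929) + 990 = √(47 - 17646 + 59858) + 990 = √42259 + 990 = 990 + √42259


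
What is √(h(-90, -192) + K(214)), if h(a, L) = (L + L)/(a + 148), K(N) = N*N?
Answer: 2*√9627217/29 ≈ 213.98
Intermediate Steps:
K(N) = N²
h(a, L) = 2*L/(148 + a) (h(a, L) = (2*L)/(148 + a) = 2*L/(148 + a))
√(h(-90, -192) + K(214)) = √(2*(-192)/(148 - 90) + 214²) = √(2*(-192)/58 + 45796) = √(2*(-192)*(1/58) + 45796) = √(-192/29 + 45796) = √(1327892/29) = 2*√9627217/29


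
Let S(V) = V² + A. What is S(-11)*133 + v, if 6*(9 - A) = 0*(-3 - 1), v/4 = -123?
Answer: 16798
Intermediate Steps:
v = -492 (v = 4*(-123) = -492)
A = 9 (A = 9 - 0*(-3 - 1) = 9 - 0*(-4) = 9 - ⅙*0 = 9 + 0 = 9)
S(V) = 9 + V² (S(V) = V² + 9 = 9 + V²)
S(-11)*133 + v = (9 + (-11)²)*133 - 492 = (9 + 121)*133 - 492 = 130*133 - 492 = 17290 - 492 = 16798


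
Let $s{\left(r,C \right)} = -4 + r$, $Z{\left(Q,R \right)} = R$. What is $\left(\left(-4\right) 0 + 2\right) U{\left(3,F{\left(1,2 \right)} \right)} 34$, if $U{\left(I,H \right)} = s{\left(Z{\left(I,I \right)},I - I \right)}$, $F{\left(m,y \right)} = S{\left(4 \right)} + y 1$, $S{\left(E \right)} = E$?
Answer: $-68$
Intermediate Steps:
$F{\left(m,y \right)} = 4 + y$ ($F{\left(m,y \right)} = 4 + y 1 = 4 + y$)
$U{\left(I,H \right)} = -4 + I$
$\left(\left(-4\right) 0 + 2\right) U{\left(3,F{\left(1,2 \right)} \right)} 34 = \left(\left(-4\right) 0 + 2\right) \left(-4 + 3\right) 34 = \left(0 + 2\right) \left(-1\right) 34 = 2 \left(-1\right) 34 = \left(-2\right) 34 = -68$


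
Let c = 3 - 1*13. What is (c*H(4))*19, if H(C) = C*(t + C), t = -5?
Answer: 760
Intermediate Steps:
c = -10 (c = 3 - 13 = -10)
H(C) = C*(-5 + C)
(c*H(4))*19 = -40*(-5 + 4)*19 = -40*(-1)*19 = -10*(-4)*19 = 40*19 = 760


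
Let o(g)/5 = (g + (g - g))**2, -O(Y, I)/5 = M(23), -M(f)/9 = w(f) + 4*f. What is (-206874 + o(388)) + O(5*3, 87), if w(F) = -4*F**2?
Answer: 454766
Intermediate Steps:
M(f) = -36*f + 36*f**2 (M(f) = -9*(-4*f**2 + 4*f) = -36*f + 36*f**2)
O(Y, I) = -91080 (O(Y, I) = -180*23*(-1 + 23) = -180*23*22 = -5*18216 = -91080)
o(g) = 5*g**2 (o(g) = 5*(g + (g - g))**2 = 5*(g + 0)**2 = 5*g**2)
(-206874 + o(388)) + O(5*3, 87) = (-206874 + 5*388**2) - 91080 = (-206874 + 5*150544) - 91080 = (-206874 + 752720) - 91080 = 545846 - 91080 = 454766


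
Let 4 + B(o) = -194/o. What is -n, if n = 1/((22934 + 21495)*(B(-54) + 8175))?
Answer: -27/9806102306 ≈ -2.7534e-9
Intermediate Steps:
B(o) = -4 - 194/o
n = 27/9806102306 (n = 1/((22934 + 21495)*((-4 - 194/(-54)) + 8175)) = 1/(44429*((-4 - 194*(-1/54)) + 8175)) = 1/(44429*((-4 + 97/27) + 8175)) = 1/(44429*(-11/27 + 8175)) = 1/(44429*(220714/27)) = 1/(9806102306/27) = 27/9806102306 ≈ 2.7534e-9)
-n = -1*27/9806102306 = -27/9806102306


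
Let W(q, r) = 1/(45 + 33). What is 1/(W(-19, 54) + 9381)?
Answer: 78/731719 ≈ 0.00010660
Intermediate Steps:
W(q, r) = 1/78
1/(W(-19, 54) + 9381) = 1/(1/78 + 9381) = 1/(731719/78) = 78/731719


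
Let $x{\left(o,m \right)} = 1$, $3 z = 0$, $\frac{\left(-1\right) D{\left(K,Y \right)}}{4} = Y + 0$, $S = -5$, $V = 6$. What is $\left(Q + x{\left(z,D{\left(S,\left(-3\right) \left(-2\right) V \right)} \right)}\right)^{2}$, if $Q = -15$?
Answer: $196$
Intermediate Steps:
$D{\left(K,Y \right)} = - 4 Y$ ($D{\left(K,Y \right)} = - 4 \left(Y + 0\right) = - 4 Y$)
$z = 0$ ($z = \frac{1}{3} \cdot 0 = 0$)
$\left(Q + x{\left(z,D{\left(S,\left(-3\right) \left(-2\right) V \right)} \right)}\right)^{2} = \left(-15 + 1\right)^{2} = \left(-14\right)^{2} = 196$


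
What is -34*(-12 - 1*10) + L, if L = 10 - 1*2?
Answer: 756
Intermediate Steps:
L = 8 (L = 10 - 2 = 8)
-34*(-12 - 1*10) + L = -34*(-12 - 1*10) + 8 = -34*(-12 - 10) + 8 = -34*(-22) + 8 = 748 + 8 = 756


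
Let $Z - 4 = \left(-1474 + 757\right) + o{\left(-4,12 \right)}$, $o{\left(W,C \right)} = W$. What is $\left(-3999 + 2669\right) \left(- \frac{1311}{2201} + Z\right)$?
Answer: $\frac{2100639240}{2201} \approx 9.544 \cdot 10^{5}$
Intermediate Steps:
$Z = -717$ ($Z = 4 + \left(\left(-1474 + 757\right) - 4\right) = 4 - 721 = -717$)
$\left(-3999 + 2669\right) \left(- \frac{1311}{2201} + Z\right) = \left(-3999 + 2669\right) \left(- \frac{1311}{2201} - 717\right) = - 1330 \left(\left(-1311\right) \frac{1}{2201} - 717\right) = - 1330 \left(- \frac{1311}{2201} - 717\right) = \left(-1330\right) \left(- \frac{1579428}{2201}\right) = \frac{2100639240}{2201}$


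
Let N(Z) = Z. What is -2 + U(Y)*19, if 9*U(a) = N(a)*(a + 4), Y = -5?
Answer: 77/9 ≈ 8.5556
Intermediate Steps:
U(a) = a*(4 + a)/9 (U(a) = (a*(a + 4))/9 = (a*(4 + a))/9 = a*(4 + a)/9)
-2 + U(Y)*19 = -2 + ((⅑)*(-5)*(4 - 5))*19 = -2 + ((⅑)*(-5)*(-1))*19 = -2 + (5/9)*19 = -2 + 95/9 = 77/9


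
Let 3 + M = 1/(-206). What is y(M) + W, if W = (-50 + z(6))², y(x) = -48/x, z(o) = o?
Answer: 1208272/619 ≈ 1952.0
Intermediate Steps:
M = -619/206 (M = -3 + 1/(-206) = -3 - 1/206 = -619/206 ≈ -3.0049)
W = 1936 (W = (-50 + 6)² = (-44)² = 1936)
y(M) + W = -48/(-619/206) + 1936 = -48*(-206/619) + 1936 = 9888/619 + 1936 = 1208272/619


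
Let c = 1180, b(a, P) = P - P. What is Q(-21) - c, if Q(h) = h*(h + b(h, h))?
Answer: -739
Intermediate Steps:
b(a, P) = 0
Q(h) = h**2 (Q(h) = h*(h + 0) = h*h = h**2)
Q(-21) - c = (-21)**2 - 1*1180 = 441 - 1180 = -739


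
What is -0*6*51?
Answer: 0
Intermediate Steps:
-0*6*51 = -66*0*51 = 0*51 = 0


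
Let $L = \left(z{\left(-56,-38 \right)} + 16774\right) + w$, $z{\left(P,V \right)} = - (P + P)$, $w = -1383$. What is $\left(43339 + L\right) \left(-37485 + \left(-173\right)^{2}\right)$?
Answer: $-444610152$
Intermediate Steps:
$z{\left(P,V \right)} = - 2 P$
$L = 15503$ ($L = \left(\left(-2\right) \left(-56\right) + 16774\right) - 1383 = \left(112 + 16774\right) - 1383 = 16886 - 1383 = 15503$)
$\left(43339 + L\right) \left(-37485 + \left(-173\right)^{2}\right) = \left(43339 + 15503\right) \left(-37485 + \left(-173\right)^{2}\right) = 58842 \left(-37485 + 29929\right) = 58842 \left(-7556\right) = -444610152$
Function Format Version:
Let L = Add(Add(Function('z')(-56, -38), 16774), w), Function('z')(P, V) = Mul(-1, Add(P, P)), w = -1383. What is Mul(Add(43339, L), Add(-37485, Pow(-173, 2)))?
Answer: -444610152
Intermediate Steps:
Function('z')(P, V) = Mul(-2, P) (Function('z')(P, V) = Mul(-1, Mul(2, P)) = Mul(-2, P))
L = 15503 (L = Add(Add(Mul(-2, -56), 16774), -1383) = Add(Add(112, 16774), -1383) = Add(16886, -1383) = 15503)
Mul(Add(43339, L), Add(-37485, Pow(-173, 2))) = Mul(Add(43339, 15503), Add(-37485, Pow(-173, 2))) = Mul(58842, Add(-37485, 29929)) = Mul(58842, -7556) = -444610152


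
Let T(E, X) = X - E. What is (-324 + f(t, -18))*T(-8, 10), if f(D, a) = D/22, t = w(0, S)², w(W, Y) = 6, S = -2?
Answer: -63828/11 ≈ -5802.5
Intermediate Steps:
t = 36 (t = 6² = 36)
f(D, a) = D/22 (f(D, a) = D*(1/22) = D/22)
(-324 + f(t, -18))*T(-8, 10) = (-324 + (1/22)*36)*(10 - 1*(-8)) = (-324 + 18/11)*(10 + 8) = -3546/11*18 = -63828/11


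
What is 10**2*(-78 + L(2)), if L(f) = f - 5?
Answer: -8100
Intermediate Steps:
L(f) = -5 + f
10**2*(-78 + L(2)) = 10**2*(-78 + (-5 + 2)) = 100*(-78 - 3) = 100*(-81) = -8100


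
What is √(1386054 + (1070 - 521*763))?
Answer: √989601 ≈ 994.79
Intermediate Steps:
√(1386054 + (1070 - 521*763)) = √(1386054 + (1070 - 397523)) = √(1386054 - 396453) = √989601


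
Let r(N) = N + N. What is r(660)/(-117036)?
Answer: -110/9753 ≈ -0.011279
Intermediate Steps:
r(N) = 2*N
r(660)/(-117036) = (2*660)/(-117036) = 1320*(-1/117036) = -110/9753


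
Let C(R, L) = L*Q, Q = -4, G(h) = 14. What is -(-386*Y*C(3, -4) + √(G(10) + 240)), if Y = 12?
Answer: 74112 - √254 ≈ 74096.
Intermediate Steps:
C(R, L) = -4*L (C(R, L) = L*(-4) = -4*L)
-(-386*Y*C(3, -4) + √(G(10) + 240)) = -(-4632*(-4*(-4)) + √(14 + 240)) = -(-4632*16 + √254) = -(-386*192 + √254) = -(-74112 + √254) = 74112 - √254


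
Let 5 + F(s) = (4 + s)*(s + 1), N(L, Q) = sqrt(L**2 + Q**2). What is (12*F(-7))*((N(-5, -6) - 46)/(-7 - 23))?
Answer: 1196/5 - 26*sqrt(61)/5 ≈ 198.59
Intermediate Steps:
F(s) = -5 + (1 + s)*(4 + s) (F(s) = -5 + (4 + s)*(s + 1) = -5 + (4 + s)*(1 + s) = -5 + (1 + s)*(4 + s))
(12*F(-7))*((N(-5, -6) - 46)/(-7 - 23)) = (12*(-1 + (-7)**2 + 5*(-7)))*((sqrt((-5)**2 + (-6)**2) - 46)/(-7 - 23)) = (12*(-1 + 49 - 35))*((sqrt(25 + 36) - 46)/(-30)) = (12*13)*((sqrt(61) - 46)*(-1/30)) = 156*((-46 + sqrt(61))*(-1/30)) = 156*(23/15 - sqrt(61)/30) = 1196/5 - 26*sqrt(61)/5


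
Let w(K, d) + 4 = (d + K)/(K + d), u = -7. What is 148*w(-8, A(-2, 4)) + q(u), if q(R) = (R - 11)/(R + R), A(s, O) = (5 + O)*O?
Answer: -3099/7 ≈ -442.71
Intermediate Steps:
A(s, O) = O*(5 + O)
q(R) = (-11 + R)/(2*R) (q(R) = (-11 + R)/((2*R)) = (-11 + R)*(1/(2*R)) = (-11 + R)/(2*R))
w(K, d) = -3 (w(K, d) = -4 + (d + K)/(K + d) = -4 + (K + d)/(K + d) = -4 + 1 = -3)
148*w(-8, A(-2, 4)) + q(u) = 148*(-3) + (1/2)*(-11 - 7)/(-7) = -444 + (1/2)*(-1/7)*(-18) = -444 + 9/7 = -3099/7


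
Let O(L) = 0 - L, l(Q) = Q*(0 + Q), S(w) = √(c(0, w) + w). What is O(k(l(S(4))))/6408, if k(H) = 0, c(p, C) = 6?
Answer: 0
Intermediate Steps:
S(w) = √(6 + w)
l(Q) = Q² (l(Q) = Q*Q = Q²)
O(L) = -L
O(k(l(S(4))))/6408 = -1*0/6408 = 0*(1/6408) = 0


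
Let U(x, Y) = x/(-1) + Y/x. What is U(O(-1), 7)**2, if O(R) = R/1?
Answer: 36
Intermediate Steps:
O(R) = R (O(R) = R*1 = R)
U(x, Y) = -x + Y/x (U(x, Y) = x*(-1) + Y/x = -x + Y/x)
U(O(-1), 7)**2 = (-1*(-1) + 7/(-1))**2 = (1 + 7*(-1))**2 = (1 - 7)**2 = (-6)**2 = 36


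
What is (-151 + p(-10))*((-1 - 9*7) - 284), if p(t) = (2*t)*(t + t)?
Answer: -86652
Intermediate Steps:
p(t) = 4*t**2 (p(t) = (2*t)*(2*t) = 4*t**2)
(-151 + p(-10))*((-1 - 9*7) - 284) = (-151 + 4*(-10)**2)*((-1 - 9*7) - 284) = (-151 + 4*100)*((-1 - 63) - 284) = (-151 + 400)*(-64 - 284) = 249*(-348) = -86652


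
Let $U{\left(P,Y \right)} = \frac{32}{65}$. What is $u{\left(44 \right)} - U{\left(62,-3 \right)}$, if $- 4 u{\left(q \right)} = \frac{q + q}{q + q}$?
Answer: $- \frac{193}{260} \approx -0.74231$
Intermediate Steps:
$U{\left(P,Y \right)} = \frac{32}{65}$ ($U{\left(P,Y \right)} = 32 \cdot \frac{1}{65} = \frac{32}{65}$)
$u{\left(q \right)} = - \frac{1}{4}$ ($u{\left(q \right)} = - \frac{\left(q + q\right) \frac{1}{q + q}}{4} = - \frac{2 q \frac{1}{2 q}}{4} = \left(- \frac{1}{4}\right) 1 = - \frac{1}{4}$)
$u{\left(44 \right)} - U{\left(62,-3 \right)} = - \frac{1}{4} - \frac{32}{65} = - \frac{193}{260}$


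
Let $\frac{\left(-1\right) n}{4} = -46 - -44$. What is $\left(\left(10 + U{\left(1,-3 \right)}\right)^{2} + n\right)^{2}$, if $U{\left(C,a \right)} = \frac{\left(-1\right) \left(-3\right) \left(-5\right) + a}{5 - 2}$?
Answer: $576$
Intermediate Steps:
$U{\left(C,a \right)} = -5 + \frac{a}{3}$ ($U{\left(C,a \right)} = \frac{3 \left(-5\right) + a}{3} = \left(-15 + a\right) \frac{1}{3} = -5 + \frac{a}{3}$)
$n = 8$ ($n = - 4 \left(-46 - -44\right) = - 4 \left(-46 + 44\right) = \left(-4\right) \left(-2\right) = 8$)
$\left(\left(10 + U{\left(1,-3 \right)}\right)^{2} + n\right)^{2} = \left(\left(10 + \left(-5 + \frac{1}{3} \left(-3\right)\right)\right)^{2} + 8\right)^{2} = \left(\left(10 - 6\right)^{2} + 8\right)^{2} = \left(4^{2} + 8\right)^{2} = \left(16 + 8\right)^{2} = 24^{2} = 576$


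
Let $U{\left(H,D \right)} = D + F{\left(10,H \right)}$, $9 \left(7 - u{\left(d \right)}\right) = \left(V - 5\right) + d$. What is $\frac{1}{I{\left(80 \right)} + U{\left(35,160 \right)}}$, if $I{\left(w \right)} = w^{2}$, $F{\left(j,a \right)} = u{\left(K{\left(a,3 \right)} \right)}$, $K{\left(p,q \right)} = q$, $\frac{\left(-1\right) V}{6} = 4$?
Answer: $\frac{9}{59129} \approx 0.00015221$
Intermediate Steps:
$V = -24$ ($V = \left(-6\right) 4 = -24$)
$u{\left(d \right)} = \frac{92}{9} - \frac{d}{9}$ ($u{\left(d \right)} = 7 - \frac{\left(-24 - 5\right) + d}{9} = 7 - \frac{-29 + d}{9} = 7 - \left(- \frac{29}{9} + \frac{d}{9}\right) = \frac{92}{9} - \frac{d}{9}$)
$F{\left(j,a \right)} = \frac{89}{9}$ ($F{\left(j,a \right)} = \frac{92}{9} - \frac{1}{3} = \frac{89}{9}$)
$U{\left(H,D \right)} = \frac{89}{9} + D$ ($U{\left(H,D \right)} = D + \frac{89}{9} = \frac{89}{9} + D$)
$\frac{1}{I{\left(80 \right)} + U{\left(35,160 \right)}} = \frac{1}{80^{2} + \left(\frac{89}{9} + 160\right)} = \frac{1}{6400 + \frac{1529}{9}} = \frac{1}{\frac{59129}{9}} = \frac{9}{59129}$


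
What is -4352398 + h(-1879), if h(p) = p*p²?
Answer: -6638426837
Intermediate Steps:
h(p) = p³
-4352398 + h(-1879) = -4352398 + (-1879)³ = -4352398 - 6634074439 = -6638426837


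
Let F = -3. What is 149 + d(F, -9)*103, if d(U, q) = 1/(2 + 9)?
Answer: 1742/11 ≈ 158.36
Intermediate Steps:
d(U, q) = 1/11
149 + d(F, -9)*103 = 149 + (1/11)*103 = 149 + 103/11 = 1742/11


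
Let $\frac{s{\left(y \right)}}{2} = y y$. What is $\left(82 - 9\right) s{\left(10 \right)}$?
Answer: $14600$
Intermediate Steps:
$s{\left(y \right)} = 2 y^{2}$ ($s{\left(y \right)} = 2 y y = 2 y^{2}$)
$\left(82 - 9\right) s{\left(10 \right)} = \left(82 - 9\right) 2 \cdot 10^{2} = \left(82 + \left(-67 + 58\right)\right) 2 \cdot 100 = \left(82 - 9\right) 200 = 73 \cdot 200 = 14600$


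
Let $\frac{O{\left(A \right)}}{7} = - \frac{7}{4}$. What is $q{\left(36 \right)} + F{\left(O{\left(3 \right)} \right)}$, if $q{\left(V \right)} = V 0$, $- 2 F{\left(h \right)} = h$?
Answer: $\frac{49}{8} \approx 6.125$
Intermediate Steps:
$O{\left(A \right)} = - \frac{49}{4}$ ($O{\left(A \right)} = 7 \left(- \frac{7}{4}\right) = - \frac{49}{4}$)
$F{\left(h \right)} = - \frac{h}{2}$
$q{\left(V \right)} = 0$
$q{\left(36 \right)} + F{\left(O{\left(3 \right)} \right)} = 0 - - \frac{49}{8} = 0 + \frac{49}{8} = \frac{49}{8}$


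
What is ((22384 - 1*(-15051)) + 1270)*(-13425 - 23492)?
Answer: -1428872485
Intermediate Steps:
((22384 - 1*(-15051)) + 1270)*(-13425 - 23492) = ((22384 + 15051) + 1270)*(-36917) = (37435 + 1270)*(-36917) = 38705*(-36917) = -1428872485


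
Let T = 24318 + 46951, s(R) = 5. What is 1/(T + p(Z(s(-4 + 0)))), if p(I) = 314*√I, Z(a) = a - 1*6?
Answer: 71269/5079368957 - 314*I/5079368957 ≈ 1.4031e-5 - 6.1819e-8*I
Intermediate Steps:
Z(a) = -6 + a (Z(a) = a - 6 = -6 + a)
T = 71269
1/(T + p(Z(s(-4 + 0)))) = 1/(71269 + 314*√(-6 + 5)) = 1/(71269 + 314*√(-1)) = 1/(71269 + 314*I) = (71269 - 314*I)/5079368957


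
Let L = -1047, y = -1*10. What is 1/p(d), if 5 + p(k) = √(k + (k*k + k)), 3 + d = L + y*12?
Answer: 1/273307 + 12*√9490/1366535 ≈ 0.00085911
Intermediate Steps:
y = -10
d = -1170 (d = -3 + (-1047 - 10*12) = -3 + (-1047 - 120) = -3 - 1167 = -1170)
p(k) = -5 + √(k² + 2*k) (p(k) = -5 + √(k + (k*k + k)) = -5 + √(k + (k² + k)) = -5 + √(k + (k + k²)) = -5 + √(k² + 2*k))
1/p(d) = 1/(-5 + √(-1170*(2 - 1170))) = 1/(-5 + √(-1170*(-1168))) = 1/(-5 + √1366560) = 1/(-5 + 12*√9490)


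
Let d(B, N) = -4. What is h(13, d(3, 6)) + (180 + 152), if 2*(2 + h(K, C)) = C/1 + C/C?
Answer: 657/2 ≈ 328.50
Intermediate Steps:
h(K, C) = -3/2 + C/2 (h(K, C) = -2 + (C/1 + C/C)/2 = -2 + (C*1 + 1)/2 = -2 + (C + 1)/2 = -2 + (1 + C)/2 = -2 + (½ + C/2) = -3/2 + C/2)
h(13, d(3, 6)) + (180 + 152) = (-3/2 + (½)*(-4)) + (180 + 152) = (-3/2 - 2) + 332 = -7/2 + 332 = 657/2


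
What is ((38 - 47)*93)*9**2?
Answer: -67797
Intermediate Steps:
((38 - 47)*93)*9**2 = -9*93*81 = -837*81 = -67797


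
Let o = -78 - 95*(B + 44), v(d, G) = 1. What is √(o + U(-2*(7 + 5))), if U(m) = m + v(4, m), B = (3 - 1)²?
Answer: I*√4661 ≈ 68.271*I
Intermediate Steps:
B = 4 (B = 2² = 4)
o = -4638 (o = -78 - 95*(4 + 44) = -78 - 95*48 = -78 - 4560 = -4638)
U(m) = 1 + m (U(m) = m + 1 = 1 + m)
√(o + U(-2*(7 + 5))) = √(-4638 + (1 - 2*(7 + 5))) = √(-4638 + (1 - 2*12)) = √(-4638 + (1 - 24)) = √(-4638 - 23) = √(-4661) = I*√4661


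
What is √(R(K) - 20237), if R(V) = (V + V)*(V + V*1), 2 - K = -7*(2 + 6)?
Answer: I*√6781 ≈ 82.347*I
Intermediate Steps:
K = 58 (K = 2 - (-7)*(2 + 6) = 2 - (-7)*8 = 2 - 1*(-56) = 2 + 56 = 58)
R(V) = 4*V² (R(V) = (2*V)*(V + V) = (2*V)*(2*V) = 4*V²)
√(R(K) - 20237) = √(4*58² - 20237) = √(4*3364 - 20237) = √(13456 - 20237) = √(-6781) = I*√6781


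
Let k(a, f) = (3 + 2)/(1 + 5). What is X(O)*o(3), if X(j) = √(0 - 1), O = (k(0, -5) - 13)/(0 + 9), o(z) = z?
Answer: 3*I ≈ 3.0*I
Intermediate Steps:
k(a, f) = ⅚ (k(a, f) = 5/6 = 5*(⅙) = ⅚)
O = -73/54 (O = (⅚ - 13)/(0 + 9) = -73/6/9 = -73/6*⅑ = -73/54 ≈ -1.3519)
X(j) = I (X(j) = √(-1) = I)
X(O)*o(3) = I*3 = 3*I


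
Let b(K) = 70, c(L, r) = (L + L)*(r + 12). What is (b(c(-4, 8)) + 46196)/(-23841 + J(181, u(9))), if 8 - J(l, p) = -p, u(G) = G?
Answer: -23133/11912 ≈ -1.9420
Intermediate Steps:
c(L, r) = 2*L*(12 + r) (c(L, r) = (2*L)*(12 + r) = 2*L*(12 + r))
J(l, p) = 8 + p (J(l, p) = 8 - (-1)*p = 8 + p)
(b(c(-4, 8)) + 46196)/(-23841 + J(181, u(9))) = (70 + 46196)/(-23841 + (8 + 9)) = 46266/(-23841 + 17) = 46266/(-23824) = 46266*(-1/23824) = -23133/11912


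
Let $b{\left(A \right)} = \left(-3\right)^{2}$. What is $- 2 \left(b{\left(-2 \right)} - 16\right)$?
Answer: $14$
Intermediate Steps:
$b{\left(A \right)} = 9$
$- 2 \left(b{\left(-2 \right)} - 16\right) = - 2 \left(9 - 16\right) = \left(-2\right) \left(-7\right) = 14$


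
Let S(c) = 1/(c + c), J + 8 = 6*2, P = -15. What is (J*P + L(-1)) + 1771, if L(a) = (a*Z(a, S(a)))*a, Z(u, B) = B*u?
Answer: 3423/2 ≈ 1711.5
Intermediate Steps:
J = 4 (J = -8 + 6*2 = -8 + 12 = 4)
S(c) = 1/(2*c)
L(a) = a²/2 (L(a) = (a*((1/(2*a))*a))*a = (a*(½))*a = (a/2)*a = a²/2)
(J*P + L(-1)) + 1771 = (4*(-15) + (½)*(-1)²) + 1771 = (-60 + (½)*1) + 1771 = (-60 + ½) + 1771 = -119/2 + 1771 = 3423/2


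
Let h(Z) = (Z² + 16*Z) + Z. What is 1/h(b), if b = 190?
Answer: 1/39330 ≈ 2.5426e-5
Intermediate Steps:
h(Z) = Z² + 17*Z
1/h(b) = 1/(190*(17 + 190)) = 1/(190*207) = 1/39330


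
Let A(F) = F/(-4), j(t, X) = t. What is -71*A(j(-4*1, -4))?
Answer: -71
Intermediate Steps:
A(F) = -F/4 (A(F) = F*(-¼) = -F/4)
-71*A(j(-4*1, -4)) = -(-71)*(-4*1)/4 = -(-71)*(-4)/4 = -71*1 = -71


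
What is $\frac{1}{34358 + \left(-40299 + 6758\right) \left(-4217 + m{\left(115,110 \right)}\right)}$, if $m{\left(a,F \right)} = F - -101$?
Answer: $\frac{1}{134399604} \approx 7.4405 \cdot 10^{-9}$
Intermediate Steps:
$m{\left(a,F \right)} = 101 + F$ ($m{\left(a,F \right)} = F + 101 = 101 + F$)
$\frac{1}{34358 + \left(-40299 + 6758\right) \left(-4217 + m{\left(115,110 \right)}\right)} = \frac{1}{34358 + \left(-40299 + 6758\right) \left(-4217 + \left(101 + 110\right)\right)} = \frac{1}{34358 - 33541 \left(-4217 + 211\right)} = \frac{1}{34358 - -134365246} = \frac{1}{34358 + 134365246} = \frac{1}{134399604}$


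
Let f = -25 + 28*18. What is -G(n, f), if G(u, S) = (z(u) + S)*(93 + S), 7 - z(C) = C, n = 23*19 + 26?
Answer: -13156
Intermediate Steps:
n = 463 (n = 437 + 26 = 463)
z(C) = 7 - C
f = 479 (f = -25 + 504 = 479)
G(u, S) = (93 + S)*(7 + S - u) (G(u, S) = ((7 - u) + S)*(93 + S) = (7 + S - u)*(93 + S) = (93 + S)*(7 + S - u))
-G(n, f) = -(651 + 479² - 93*463 + 100*479 - 1*479*463) = -(651 + 229441 - 43059 + 47900 - 221777) = -1*13156 = -13156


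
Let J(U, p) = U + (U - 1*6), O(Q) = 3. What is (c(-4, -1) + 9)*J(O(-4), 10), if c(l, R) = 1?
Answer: 0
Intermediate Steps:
J(U, p) = -6 + 2*U (J(U, p) = U + (U - 6) = U + (-6 + U) = -6 + 2*U)
(c(-4, -1) + 9)*J(O(-4), 10) = (1 + 9)*(-6 + 2*3) = 10*(-6 + 6) = 10*0 = 0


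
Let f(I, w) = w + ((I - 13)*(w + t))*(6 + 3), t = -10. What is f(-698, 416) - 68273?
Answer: -2665851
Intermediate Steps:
f(I, w) = w + 9*(-13 + I)*(-10 + w) (f(I, w) = w + ((I - 13)*(w - 10))*(6 + 3) = w + ((-13 + I)*(-10 + w))*9 = w + 9*(-13 + I)*(-10 + w))
f(-698, 416) - 68273 = (1170 - 116*416 - 90*(-698) + 9*(-698)*416) - 68273 = (1170 - 48256 + 62820 - 2613312) - 68273 = -2597578 - 68273 = -2665851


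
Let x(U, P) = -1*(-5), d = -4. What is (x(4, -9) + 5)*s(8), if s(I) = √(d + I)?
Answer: 20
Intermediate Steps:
x(U, P) = 5
s(I) = √(-4 + I)
(x(4, -9) + 5)*s(8) = (5 + 5)*√(-4 + 8) = 10*√4 = 10*2 = 20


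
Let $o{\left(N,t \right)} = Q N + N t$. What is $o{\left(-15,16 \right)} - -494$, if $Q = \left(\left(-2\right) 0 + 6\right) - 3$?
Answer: $209$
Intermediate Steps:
$Q = 3$ ($Q = \left(0 + 6\right) - 3 = 6 - 3 = 3$)
$o{\left(N,t \right)} = 3 N + N t$
$o{\left(-15,16 \right)} - -494 = - 15 \left(3 + 16\right) - -494 = \left(-15\right) 19 + 494 = -285 + 494 = 209$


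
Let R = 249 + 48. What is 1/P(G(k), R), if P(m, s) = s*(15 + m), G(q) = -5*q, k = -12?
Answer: 1/22275 ≈ 4.4893e-5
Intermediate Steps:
R = 297
1/P(G(k), R) = 1/(297*(15 - 5*(-12))) = 1/(297*(15 + 60)) = 1/(297*75) = 1/22275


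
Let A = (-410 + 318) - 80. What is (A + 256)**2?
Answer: 7056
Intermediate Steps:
A = -172 (A = -92 - 80 = -172)
(A + 256)**2 = (-172 + 256)**2 = 84**2 = 7056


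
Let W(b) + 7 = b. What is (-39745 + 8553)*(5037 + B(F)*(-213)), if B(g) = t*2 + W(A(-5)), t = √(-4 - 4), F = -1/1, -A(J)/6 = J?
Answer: -4304496 + 26575584*I*√2 ≈ -4.3045e+6 + 3.7584e+7*I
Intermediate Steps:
A(J) = -6*J
F = -1 (F = -1*1 = -1)
W(b) = -7 + b
t = 2*I*√2 (t = √(-8) = 2*I*√2 ≈ 2.8284*I)
B(g) = 23 + 4*I*√2 (B(g) = (2*I*√2)*2 + (-7 - 6*(-5)) = 4*I*√2 + (-7 + 30) = 4*I*√2 + 23 = 23 + 4*I*√2)
(-39745 + 8553)*(5037 + B(F)*(-213)) = (-39745 + 8553)*(5037 + (23 + 4*I*√2)*(-213)) = -31192*(5037 + (-4899 - 852*I*√2)) = -31192*(138 - 852*I*√2) = -4304496 + 26575584*I*√2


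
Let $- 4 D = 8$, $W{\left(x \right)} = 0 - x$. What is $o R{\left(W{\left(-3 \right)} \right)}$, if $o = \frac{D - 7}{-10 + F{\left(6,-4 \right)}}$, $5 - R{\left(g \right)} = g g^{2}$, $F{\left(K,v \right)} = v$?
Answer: $- \frac{99}{7} \approx -14.143$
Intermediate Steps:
$W{\left(x \right)} = - x$
$D = -2$ ($D = \left(- \frac{1}{4}\right) 8 = -2$)
$R{\left(g \right)} = 5 - g^{3}$ ($R{\left(g \right)} = 5 - g g^{2} = 5 - g^{3}$)
$o = \frac{9}{14}$ ($o = \frac{-2 - 7}{-10 - 4} = - \frac{9}{-14} = \left(-9\right) \left(- \frac{1}{14}\right) = \frac{9}{14} \approx 0.64286$)
$o R{\left(W{\left(-3 \right)} \right)} = \frac{9 \left(5 - \left(\left(-1\right) \left(-3\right)\right)^{3}\right)}{14} = \frac{9 \left(5 - 3^{3}\right)}{14} = \frac{9 \left(5 - 27\right)}{14} = \frac{9}{14} \left(-22\right) = - \frac{99}{7}$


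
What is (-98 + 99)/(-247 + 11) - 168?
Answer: -39649/236 ≈ -168.00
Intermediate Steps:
(-98 + 99)/(-247 + 11) - 168 = 1/(-236) - 168 = 1*(-1/236) - 168 = -1/236 - 168 = -39649/236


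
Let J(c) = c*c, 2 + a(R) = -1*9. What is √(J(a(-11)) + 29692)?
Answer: √29813 ≈ 172.66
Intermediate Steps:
a(R) = -11 (a(R) = -2 - 1*9 = -2 - 9 = -11)
J(c) = c²
√(J(a(-11)) + 29692) = √((-11)² + 29692) = √(121 + 29692) = √29813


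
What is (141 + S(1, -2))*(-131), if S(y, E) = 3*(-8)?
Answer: -15327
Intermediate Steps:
S(y, E) = -24
(141 + S(1, -2))*(-131) = (141 - 24)*(-131) = 117*(-131) = -15327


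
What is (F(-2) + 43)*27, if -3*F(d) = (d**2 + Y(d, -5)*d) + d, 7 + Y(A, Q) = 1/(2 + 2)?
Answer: 2043/2 ≈ 1021.5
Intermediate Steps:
Y(A, Q) = -27/4 (Y(A, Q) = -7 + 1/(2 + 2) = -7 + 1/4 = -27/4)
F(d) = -d**2/3 + 23*d/12 (F(d) = -((d**2 - 27*d/4) + d)/3 = -(d**2 - 23*d/4)/3 = -d**2/3 + 23*d/12)
(F(-2) + 43)*27 = ((1/12)*(-2)*(23 - 4*(-2)) + 43)*27 = ((1/12)*(-2)*(23 + 8) + 43)*27 = ((1/12)*(-2)*31 + 43)*27 = (-31/6 + 43)*27 = (227/6)*27 = 2043/2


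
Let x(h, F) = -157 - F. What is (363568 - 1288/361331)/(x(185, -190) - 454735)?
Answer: -65684193860/82148964181 ≈ -0.79957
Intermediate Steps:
(363568 - 1288/361331)/(x(185, -190) - 454735) = (363568 - 1288/361331)/((-157 - 1*(-190)) - 454735) = (363568 - 1288*1/361331)/((-157 + 190) - 454735) = (363568 - 1288/361331)/(33 - 454735) = (131368387720/361331)/(-454702) = (131368387720/361331)*(-1/454702) = -65684193860/82148964181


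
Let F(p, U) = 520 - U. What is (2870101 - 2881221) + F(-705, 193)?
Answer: -10793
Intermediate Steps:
(2870101 - 2881221) + F(-705, 193) = (2870101 - 2881221) + (520 - 1*193) = -11120 + (520 - 193) = -11120 + 327 = -10793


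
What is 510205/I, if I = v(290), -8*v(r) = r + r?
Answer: -204082/29 ≈ -7037.3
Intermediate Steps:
v(r) = -r/4 (v(r) = -(r + r)/8 = -r/4)
I = -145/2 (I = -¼*290 = -145/2 ≈ -72.500)
510205/I = 510205/(-145/2) = 510205*(-2/145) = -204082/29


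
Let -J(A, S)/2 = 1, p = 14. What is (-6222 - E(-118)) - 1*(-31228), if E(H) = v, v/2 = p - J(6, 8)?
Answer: 24974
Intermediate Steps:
J(A, S) = -2 (J(A, S) = -2*1 = -2)
v = 32 (v = 2*(14 - 1*(-2)) = 2*(14 + 2) = 2*16 = 32)
E(H) = 32
(-6222 - E(-118)) - 1*(-31228) = (-6222 - 1*32) - 1*(-31228) = (-6222 - 32) + 31228 = -6254 + 31228 = 24974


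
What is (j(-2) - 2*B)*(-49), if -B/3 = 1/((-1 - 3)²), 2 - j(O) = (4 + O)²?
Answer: 637/8 ≈ 79.625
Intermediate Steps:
j(O) = 2 - (4 + O)²
B = -3/16 (B = -3/(-1 - 3)² = -3/((-4)²) = -3/16 ≈ -0.18750)
(j(-2) - 2*B)*(-49) = ((2 - (4 - 2)²) - 2*(-3/16))*(-49) = ((2 - 1*2²) + 3/8)*(-49) = ((2 - 1*4) + 3/8)*(-49) = ((2 - 4) + 3/8)*(-49) = (-2 + 3/8)*(-49) = -13/8*(-49) = 637/8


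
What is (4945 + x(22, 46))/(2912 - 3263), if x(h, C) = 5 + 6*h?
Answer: -1694/117 ≈ -14.479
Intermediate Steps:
(4945 + x(22, 46))/(2912 - 3263) = (4945 + (5 + 6*22))/(2912 - 3263) = (4945 + (5 + 132))/(-351) = (4945 + 137)*(-1/351) = 5082*(-1/351) = -1694/117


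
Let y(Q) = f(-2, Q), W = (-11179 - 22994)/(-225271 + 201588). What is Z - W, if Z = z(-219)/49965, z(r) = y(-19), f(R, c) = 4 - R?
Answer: -569103949/394440365 ≈ -1.4428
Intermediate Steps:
W = 34173/23683 (W = -34173/(-23683) = -34173*(-1/23683) = 34173/23683 ≈ 1.4429)
y(Q) = 6 (y(Q) = 4 - 1*(-2) = 4 + 2 = 6)
z(r) = 6
Z = 2/16655 (Z = 6/49965 = 6*(1/49965) = 2/16655 ≈ 0.00012008)
Z - W = 2/16655 - 1*34173/23683 = 2/16655 - 34173/23683 = -569103949/394440365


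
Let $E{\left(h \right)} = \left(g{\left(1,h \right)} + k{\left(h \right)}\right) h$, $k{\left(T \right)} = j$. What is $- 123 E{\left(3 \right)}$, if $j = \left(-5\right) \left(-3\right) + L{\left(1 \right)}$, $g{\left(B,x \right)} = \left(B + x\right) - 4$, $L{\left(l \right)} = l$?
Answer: $-5904$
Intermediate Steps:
$g{\left(B,x \right)} = -4 + B + x$
$j = 16$ ($j = \left(-5\right) \left(-3\right) + 1 = 15 + 1 = 16$)
$k{\left(T \right)} = 16$
$E{\left(h \right)} = h \left(13 + h\right)$ ($E{\left(h \right)} = \left(\left(-4 + 1 + h\right) + 16\right) h = \left(\left(-3 + h\right) + 16\right) h = \left(13 + h\right) h = h \left(13 + h\right)$)
$- 123 E{\left(3 \right)} = - 123 \cdot 3 \left(13 + 3\right) = - 123 \cdot 3 \cdot 16 = \left(-123\right) 48 = -5904$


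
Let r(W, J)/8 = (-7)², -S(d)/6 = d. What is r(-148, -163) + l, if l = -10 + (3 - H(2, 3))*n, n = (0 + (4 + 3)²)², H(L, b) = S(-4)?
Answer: -50039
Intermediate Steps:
S(d) = -6*d
H(L, b) = 24 (H(L, b) = -6*(-4) = 24)
n = 2401 (n = (0 + 7²)² = (0 + 49)² = 49² = 2401)
r(W, J) = 392 (r(W, J) = 8*(-7)² = 8*49 = 392)
l = -50431 (l = -10 + (3 - 1*24)*2401 = -10 + (3 - 24)*2401 = -10 - 21*2401 = -10 - 50421 = -50431)
r(-148, -163) + l = 392 - 50431 = -50039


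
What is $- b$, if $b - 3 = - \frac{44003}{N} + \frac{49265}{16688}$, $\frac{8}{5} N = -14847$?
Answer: $- \frac{1892609261}{176976240} \approx -10.694$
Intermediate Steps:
$N = - \frac{74235}{8}$ ($N = \frac{5}{8} \left(-14847\right) = - \frac{74235}{8} \approx -9279.4$)
$b = \frac{1892609261}{176976240}$ ($b = 3 + \left(- \frac{44003}{- \frac{74235}{8}} + \frac{49265}{16688}\right) = 3 + \left(\left(-44003\right) \left(- \frac{8}{74235}\right) + 49265 \cdot \frac{1}{16688}\right) = 3 + \left(\frac{352024}{74235} + \frac{49265}{16688}\right) = 3 + \frac{1361680541}{176976240} = \frac{1892609261}{176976240} \approx 10.694$)
$- b = \left(-1\right) \frac{1892609261}{176976240} = - \frac{1892609261}{176976240}$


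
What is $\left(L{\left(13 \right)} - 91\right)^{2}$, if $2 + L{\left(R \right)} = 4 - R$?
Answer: $10404$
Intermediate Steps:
$L{\left(R \right)} = 2 - R$ ($L{\left(R \right)} = -2 - \left(-4 + R\right) = 2 - R$)
$\left(L{\left(13 \right)} - 91\right)^{2} = \left(\left(2 - 13\right) - 91\right)^{2} = \left(-11 - 91\right)^{2} = \left(-102\right)^{2} = 10404$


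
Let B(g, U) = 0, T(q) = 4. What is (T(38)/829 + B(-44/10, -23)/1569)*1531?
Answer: 6124/829 ≈ 7.3872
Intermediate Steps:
(T(38)/829 + B(-44/10, -23)/1569)*1531 = (4/829 + 0/1569)*1531 = (4*(1/829) + 0*(1/1569))*1531 = (4/829 + 0)*1531 = (4/829)*1531 = 6124/829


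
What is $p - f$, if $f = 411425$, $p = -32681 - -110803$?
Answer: $-333303$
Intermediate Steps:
$p = 78122$ ($p = -32681 + 110803 = 78122$)
$p - f = 78122 - 411425 = -333303$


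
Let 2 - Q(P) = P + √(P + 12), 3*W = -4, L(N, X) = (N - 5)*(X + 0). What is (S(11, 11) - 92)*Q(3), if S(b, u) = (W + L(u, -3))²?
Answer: -2536/9 - 2536*√15/9 ≈ -1373.1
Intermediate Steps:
L(N, X) = X*(-5 + N) (L(N, X) = (-5 + N)*X = X*(-5 + N))
W = -4/3 (W = (⅓)*(-4) = -4/3 ≈ -1.3333)
S(b, u) = (41/3 - 3*u)² (S(b, u) = (-4/3 - 3*(-5 + u))² = (-4/3 + (15 - 3*u))² = (41/3 - 3*u)²)
Q(P) = 2 - P - √(12 + P) (Q(P) = 2 - (P + √(P + 12)) = 2 - (P + √(12 + P)) = 2 + (-P - √(12 + P)) = 2 - P - √(12 + P))
(S(11, 11) - 92)*Q(3) = ((-41 + 9*11)²/9 - 92)*(2 - 1*3 - √(12 + 3)) = ((-41 + 99)²/9 - 92)*(2 - 3 - √15) = ((⅑)*58² - 92)*(-1 - √15) = ((⅑)*3364 - 92)*(-1 - √15) = (3364/9 - 92)*(-1 - √15) = 2536*(-1 - √15)/9 = -2536/9 - 2536*√15/9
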